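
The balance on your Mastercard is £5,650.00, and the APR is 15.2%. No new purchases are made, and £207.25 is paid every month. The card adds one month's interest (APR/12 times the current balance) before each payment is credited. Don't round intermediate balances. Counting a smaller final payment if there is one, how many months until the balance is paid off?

34 payments

Monthly rate r = 15.2%/12 = 1.26667% = 0.0126667.
Recurrence: B ← B·(1+r) − £207.25.
Month 1: interest £71.57; balance after payment £5,514.32.
Month 2: interest £69.85; balance after payment £5,376.91.
Closed form: n = −ln(1 − rB₀/P)/ln(1+r) = −ln(0.65468)/ln(1.01267) ≈ 33.654, so the balance reaches zero during payment 34.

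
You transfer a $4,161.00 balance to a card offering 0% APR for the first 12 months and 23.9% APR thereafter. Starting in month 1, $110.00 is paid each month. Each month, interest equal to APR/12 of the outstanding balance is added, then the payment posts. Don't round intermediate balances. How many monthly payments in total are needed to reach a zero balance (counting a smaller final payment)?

49 months

Promo months 1–12 at r₀ = 0%/12 = 0; months 13+ at r₁ = 23.9%/12 = 0.0199167.
After month 12 (no interest yet): B = $4,161.00 − 12·$110.00 = $2,841.00.
Then at r₁ with $110.00/mo: n₂ = −ln(1 − r₁·B/P)/ln(1+r₁) ≈ 36.63 → 37 more payments.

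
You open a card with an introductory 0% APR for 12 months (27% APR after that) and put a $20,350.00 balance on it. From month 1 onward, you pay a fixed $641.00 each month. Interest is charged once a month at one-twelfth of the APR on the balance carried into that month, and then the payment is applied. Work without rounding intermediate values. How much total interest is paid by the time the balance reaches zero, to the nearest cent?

Promo months 1–12 at r₀ = 0%/12 = 0; months 13+ at r₁ = 27%/12 = 0.0225.
After month 12 (no interest yet): B = $20,350.00 − 12·$641.00 = $12,658.00.
Then at r₁ with $641.00/mo: n₂ = −ln(1 − r₁·B/P)/ln(1+r₁) ≈ 26.41 → 27 more payments.
Total paid = 38·$641.00 + $262.01 = $24,620.01; interest = $24,620.01 − $20,350.00 = $4,270.01.

$4,270.01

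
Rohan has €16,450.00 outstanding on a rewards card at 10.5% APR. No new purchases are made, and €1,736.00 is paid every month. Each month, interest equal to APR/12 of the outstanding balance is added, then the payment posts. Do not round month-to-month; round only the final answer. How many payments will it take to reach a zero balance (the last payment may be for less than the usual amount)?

10 payments

Monthly rate r = 10.5%/12 = 0.875% = 0.00875.
Recurrence: B ← B·(1+r) − €1,736.00.
Month 1: interest €143.94; balance after payment €14,857.94.
Month 2: interest €130.01; balance after payment €13,251.94.
Closed form: n = −ln(1 − rB₀/P)/ln(1+r) = −ln(0.91709)/ln(1.00875) ≈ 9.935, so the balance reaches zero during payment 10.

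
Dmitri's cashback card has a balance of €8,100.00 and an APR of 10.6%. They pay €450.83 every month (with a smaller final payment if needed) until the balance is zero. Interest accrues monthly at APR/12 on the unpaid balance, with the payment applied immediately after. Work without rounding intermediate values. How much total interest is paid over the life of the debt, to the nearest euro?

€759

Monthly rate r = 10.6%/12 = 0.883333% = 0.00883333.
Payoff takes n = ⌈−ln(1 − rB₀/P)/ln(1+r)⌉ = ⌈19.650⌉ = 20 payments; the last is €293.63.
Total paid = 19·€450.83 + €293.63 = €8,859.40.
Total interest = total paid − principal = €8,859.40 − €8,100.00 = €759.40.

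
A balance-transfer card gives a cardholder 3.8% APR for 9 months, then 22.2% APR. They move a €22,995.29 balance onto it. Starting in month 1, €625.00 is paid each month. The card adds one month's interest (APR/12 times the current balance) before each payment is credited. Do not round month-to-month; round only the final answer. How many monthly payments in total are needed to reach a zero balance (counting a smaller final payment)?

Promo months 1–9 at r₀ = 3.8%/12 = 0.00316667; months 10+ at r₁ = 22.2%/12 = 0.0185.
After month 9: iterate B ← B·(1+r₀) − €625.00 for 9 months → €17,962.24.
Then at r₁ with €625.00/mo: n₂ = −ln(1 − r₁·B/P)/ln(1+r₁) ≈ 41.38 → 42 more payments.

51 months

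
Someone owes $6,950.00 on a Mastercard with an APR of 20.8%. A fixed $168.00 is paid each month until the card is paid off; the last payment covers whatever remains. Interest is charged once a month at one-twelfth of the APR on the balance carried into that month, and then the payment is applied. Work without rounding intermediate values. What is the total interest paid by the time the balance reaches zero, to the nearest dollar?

Monthly rate r = 20.8%/12 = 1.73333% = 0.0173333.
Payoff takes n = ⌈−ln(1 − rB₀/P)/ln(1+r)⌉ = ⌈73.468⌉ = 74 payments; the last is $78.96.
Total paid = 73·$168.00 + $78.96 = $12,342.96.
Total interest = total paid − principal = $12,342.96 − $6,950.00 = $5,392.96.

$5,393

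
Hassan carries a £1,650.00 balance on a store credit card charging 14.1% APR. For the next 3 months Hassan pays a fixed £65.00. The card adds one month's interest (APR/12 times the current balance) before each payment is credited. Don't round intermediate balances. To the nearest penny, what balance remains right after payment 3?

Monthly rate r = 14.1%/12 = 1.175% = 0.01175.
Each month: B ← B·(1+r) − £65.00.
Month 1: interest £19.39; balance after payment £1,604.39.
Month 2: interest £18.85; balance after payment £1,558.24.
Month 3: interest £18.31; balance after payment £1,511.55.

£1,511.55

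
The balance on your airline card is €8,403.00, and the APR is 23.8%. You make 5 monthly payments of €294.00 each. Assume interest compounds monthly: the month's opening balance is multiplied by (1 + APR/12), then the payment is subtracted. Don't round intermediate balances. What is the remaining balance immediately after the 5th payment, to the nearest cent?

Monthly rate r = 23.8%/12 = 1.98333% = 0.0198333.
Each month: B ← B·(1+r) − €294.00.
Month 1: interest €166.66; balance after payment €8,275.66.
Month 2: interest €164.13; balance after payment €8,145.79.
Month 3: interest €161.56; balance after payment €8,013.35.
Month 4: interest €158.93; balance after payment €7,878.28.
Month 5: interest €156.25; balance after payment €7,740.54.

€7,740.54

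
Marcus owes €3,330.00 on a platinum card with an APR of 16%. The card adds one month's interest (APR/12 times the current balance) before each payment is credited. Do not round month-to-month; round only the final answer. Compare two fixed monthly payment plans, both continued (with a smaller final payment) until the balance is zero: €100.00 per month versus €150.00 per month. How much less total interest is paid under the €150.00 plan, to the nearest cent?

Monthly rate r = 16%/12 = 1.33333% = 0.0133333.
At €100.00/mo: n = ⌈−ln(1 − rB₀/P)/ln(1+r)⌉ = 45 payments (last €31.83); total interest = total paid − €3,330.00 = €1,101.83.
At €150.00/mo: 27 payments (last €75.00); total interest €645.00.
Interest saved = €1,101.83 − €645.00 = €456.83.

€456.83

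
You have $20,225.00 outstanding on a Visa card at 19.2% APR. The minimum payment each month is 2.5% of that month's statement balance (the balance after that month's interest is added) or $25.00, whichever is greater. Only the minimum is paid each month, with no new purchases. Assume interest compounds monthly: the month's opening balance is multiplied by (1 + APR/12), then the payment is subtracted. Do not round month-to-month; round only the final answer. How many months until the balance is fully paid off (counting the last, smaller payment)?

383 months

Monthly rate r = 19.2%/12 = 1.6% = 0.016.
While 2.5% of the post-interest balance exceeds $25.00, each month B ← (B·(1+r))·(1 − 0.025), i.e. B shrinks by the factor (1+r)·0.975 = 0.9906.
This holds for months 1–321. Entering month 322 the balance is $975.55; 2.5% of the post-interest balance is now below $25.00, so the flat $25.00 minimum applies from here.
From month 322 a fixed $25.00 at rate r clears $975.55 in 62 more payments. Total: 321 + 62 = 383 months.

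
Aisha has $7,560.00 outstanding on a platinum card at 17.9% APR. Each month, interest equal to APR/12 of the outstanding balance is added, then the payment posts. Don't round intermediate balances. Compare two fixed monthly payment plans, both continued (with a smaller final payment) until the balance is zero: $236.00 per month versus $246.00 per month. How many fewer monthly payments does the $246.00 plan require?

2 fewer payments

Monthly rate r = 17.9%/12 = 1.49167% = 0.0149167.
At $236.00/mo: n = ⌈−ln(1 − rB₀/P)/ln(1+r)⌉ = 44 payments (last $208.97); total interest = total paid − $7,560.00 = $2,796.97.
At $246.00/mo: 42 payments (last $103.25); total interest $2,629.25.
Payments saved = 44 − 42 = 2.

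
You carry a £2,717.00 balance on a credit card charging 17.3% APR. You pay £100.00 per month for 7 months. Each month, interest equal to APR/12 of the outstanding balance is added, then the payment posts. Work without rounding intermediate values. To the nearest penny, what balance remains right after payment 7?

Monthly rate r = 17.3%/12 = 1.44167% = 0.0144167.
Each month: B ← B·(1+r) − £100.00.
Month 1: interest £39.17; balance after payment £2,656.17.
Month 2: interest £38.29; balance after payment £2,594.46.
Month 3: interest £37.40; balance after payment £2,531.87.
Month 4: interest £36.50; balance after payment £2,468.37.
Month 5: interest £35.59; balance after payment £2,403.95.
Month 6: interest £34.66; balance after payment £2,338.61.
Month 7: interest £33.71; balance after payment £2,272.33.

£2,272.33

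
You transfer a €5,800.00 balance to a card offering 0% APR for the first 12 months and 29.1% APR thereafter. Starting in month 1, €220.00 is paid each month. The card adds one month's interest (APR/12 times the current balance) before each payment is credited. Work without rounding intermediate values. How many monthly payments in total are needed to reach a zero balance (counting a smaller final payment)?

Promo months 1–12 at r₀ = 0%/12 = 0; months 13+ at r₁ = 29.1%/12 = 0.02425.
After month 12 (no interest yet): B = €5,800.00 − 12·€220.00 = €3,160.00.
Then at r₁ with €220.00/mo: n₂ = −ln(1 − r₁·B/P)/ln(1+r₁) ≈ 17.87 → 18 more payments.

30 months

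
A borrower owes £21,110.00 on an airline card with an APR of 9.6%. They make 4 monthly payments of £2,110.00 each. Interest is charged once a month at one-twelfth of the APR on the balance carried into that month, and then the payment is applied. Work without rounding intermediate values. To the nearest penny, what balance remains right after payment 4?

Monthly rate r = 9.6%/12 = 0.8% = 0.008.
Each month: B ← B·(1+r) − £2,110.00.
Month 1: interest £168.88; balance after payment £19,168.88.
Month 2: interest £153.35; balance after payment £17,212.23.
Month 3: interest £137.70; balance after payment £15,239.93.
Month 4: interest £121.92; balance after payment £13,251.85.

£13,251.85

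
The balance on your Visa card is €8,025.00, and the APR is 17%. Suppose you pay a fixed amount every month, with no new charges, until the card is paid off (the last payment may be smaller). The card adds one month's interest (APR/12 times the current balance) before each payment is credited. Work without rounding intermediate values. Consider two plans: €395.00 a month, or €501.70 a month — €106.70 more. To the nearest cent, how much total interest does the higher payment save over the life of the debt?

€365.83

Monthly rate r = 17%/12 = 1.41667% = 0.0141667.
At €395.00/mo: n = ⌈−ln(1 − rB₀/P)/ln(1+r)⌉ = 25 payments (last €51.01); total interest = total paid − €8,025.00 = €1,506.01.
At €501.70/mo: 19 payments (last €134.58); total interest €1,140.18.
Interest saved = €1,506.01 − €1,140.18 = €365.83.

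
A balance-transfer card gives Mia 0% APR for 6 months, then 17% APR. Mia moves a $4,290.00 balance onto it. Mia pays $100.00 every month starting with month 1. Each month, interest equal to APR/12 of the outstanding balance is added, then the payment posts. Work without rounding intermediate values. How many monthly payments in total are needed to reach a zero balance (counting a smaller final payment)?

59 payments

Promo months 1–6 at r₀ = 0%/12 = 0; months 7+ at r₁ = 17%/12 = 0.0141667.
After month 6 (no interest yet): B = $4,290.00 − 6·$100.00 = $3,690.00.
Then at r₁ with $100.00/mo: n₂ = −ln(1 − r₁·B/P)/ln(1+r₁) ≈ 52.58 → 53 more payments.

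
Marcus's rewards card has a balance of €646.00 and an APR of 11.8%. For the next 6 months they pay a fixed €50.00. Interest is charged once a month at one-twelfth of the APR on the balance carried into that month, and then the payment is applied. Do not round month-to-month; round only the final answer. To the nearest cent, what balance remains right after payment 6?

Monthly rate r = 11.8%/12 = 0.983333% = 0.00983333.
Each month: B ← B·(1+r) − €50.00.
Month 1: interest €6.35; balance after payment €602.35.
Month 2: interest €5.92; balance after payment €558.28.
Month 3: interest €5.49; balance after payment €513.77.
Month 4: interest €5.05; balance after payment €468.82.
Month 5: interest €4.61; balance after payment €423.43.
Month 6: interest €4.16; balance after payment €377.59.

€377.59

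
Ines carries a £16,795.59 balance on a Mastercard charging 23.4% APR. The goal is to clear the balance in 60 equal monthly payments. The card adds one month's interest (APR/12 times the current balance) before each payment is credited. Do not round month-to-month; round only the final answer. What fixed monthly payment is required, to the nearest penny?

Monthly rate r = 23.4%/12 = 1.95% = 0.0195.
Level-payment amortization: P = B₀·r / (1 − (1+r)^(−n)) = 16795.59·0.0195 / (1 − 1.0195^(−60)).
Denominator 1 − (1+r)^(−60) = 0.686118158.
P = 327.514 / 0.686118158 ≈ 477.34.

£477.34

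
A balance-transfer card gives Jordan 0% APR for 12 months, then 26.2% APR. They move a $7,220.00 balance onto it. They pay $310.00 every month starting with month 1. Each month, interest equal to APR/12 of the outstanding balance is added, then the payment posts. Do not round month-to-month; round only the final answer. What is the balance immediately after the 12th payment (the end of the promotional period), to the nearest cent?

$3,500.00

Promo months 1–12 at r₀ = 0%/12 = 0; months 13+ at r₁ = 26.2%/12 = 0.0218333.
After month 12 (no interest yet): B = $7,220.00 − 12·$310.00 = $3,500.00.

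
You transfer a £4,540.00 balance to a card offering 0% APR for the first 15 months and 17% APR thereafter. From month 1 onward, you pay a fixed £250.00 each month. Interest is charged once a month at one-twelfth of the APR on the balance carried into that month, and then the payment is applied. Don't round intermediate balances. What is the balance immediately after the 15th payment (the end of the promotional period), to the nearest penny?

£790.00

Promo months 1–15 at r₀ = 0%/12 = 0; months 16+ at r₁ = 17%/12 = 0.0141667.
After month 15 (no interest yet): B = £4,540.00 − 15·£250.00 = £790.00.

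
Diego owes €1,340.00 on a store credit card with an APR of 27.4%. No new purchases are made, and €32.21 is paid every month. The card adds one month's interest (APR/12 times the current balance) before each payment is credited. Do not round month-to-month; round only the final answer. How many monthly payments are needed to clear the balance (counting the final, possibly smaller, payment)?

Monthly rate r = 27.4%/12 = 2.28333% = 0.0228333.
Recurrence: B ← B·(1+r) − €32.21.
Month 1: interest €30.60; balance after payment €1,338.39.
Month 2: interest €30.56; balance after payment €1,336.74.
Closed form: n = −ln(1 − rB₀/P)/ln(1+r) = −ln(0.050088)/ln(1.02283) ≈ 132.614, so the balance reaches zero during payment 133.

133 payments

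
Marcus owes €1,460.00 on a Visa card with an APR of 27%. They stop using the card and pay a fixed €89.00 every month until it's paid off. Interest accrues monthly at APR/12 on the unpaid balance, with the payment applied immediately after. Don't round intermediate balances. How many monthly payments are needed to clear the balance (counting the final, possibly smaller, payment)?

Monthly rate r = 27%/12 = 2.25% = 0.0225.
Recurrence: B ← B·(1+r) − €89.00.
Month 1: interest €32.85; balance after payment €1,403.85.
Month 2: interest €31.59; balance after payment €1,346.44.
Closed form: n = −ln(1 − rB₀/P)/ln(1+r) = −ln(0.6309)/ln(1.0225) ≈ 20.701, so the balance reaches zero during payment 21.

21 months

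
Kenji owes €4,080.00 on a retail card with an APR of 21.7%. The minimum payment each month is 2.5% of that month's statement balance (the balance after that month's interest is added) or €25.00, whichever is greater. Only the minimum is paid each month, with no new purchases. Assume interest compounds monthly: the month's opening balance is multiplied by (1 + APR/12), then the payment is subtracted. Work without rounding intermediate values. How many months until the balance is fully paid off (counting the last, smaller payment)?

Monthly rate r = 21.7%/12 = 1.80833% = 0.0180833.
While 2.5% of the post-interest balance exceeds €25.00, each month B ← (B·(1+r))·(1 − 0.025), i.e. B shrinks by the factor (1+r)·0.975 = 0.99263.
This holds for months 1–193. Entering month 194 the balance is €978.89; 2.5% of the post-interest balance is now below €25.00, so the flat €25.00 minimum applies from here.
From month 194 a fixed €25.00 at rate r clears €978.89 in 69 more payments. Total: 193 + 69 = 262 months.

262 months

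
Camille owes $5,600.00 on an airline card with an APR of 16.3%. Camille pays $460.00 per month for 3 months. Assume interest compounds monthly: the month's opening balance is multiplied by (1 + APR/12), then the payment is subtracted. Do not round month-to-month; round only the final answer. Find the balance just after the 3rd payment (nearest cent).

Monthly rate r = 16.3%/12 = 1.35833% = 0.0135833.
Each month: B ← B·(1+r) − $460.00.
Month 1: interest $76.07; balance after payment $5,216.07.
Month 2: interest $70.85; balance after payment $4,826.92.
Month 3: interest $65.57; balance after payment $4,432.48.

$4,432.48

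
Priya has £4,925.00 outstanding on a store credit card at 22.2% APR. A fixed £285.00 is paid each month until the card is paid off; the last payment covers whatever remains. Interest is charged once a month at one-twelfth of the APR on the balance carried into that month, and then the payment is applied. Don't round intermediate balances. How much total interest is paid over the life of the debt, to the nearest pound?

£1,064

Monthly rate r = 22.2%/12 = 1.85% = 0.0185.
Payoff takes n = ⌈−ln(1 − rB₀/P)/ln(1+r)⌉ = ⌈21.014⌉ = 22 payments; the last is £4.09.
Total paid = 21·£285.00 + £4.09 = £5,989.09.
Total interest = total paid − principal = £5,989.09 − £4,925.00 = £1,064.09.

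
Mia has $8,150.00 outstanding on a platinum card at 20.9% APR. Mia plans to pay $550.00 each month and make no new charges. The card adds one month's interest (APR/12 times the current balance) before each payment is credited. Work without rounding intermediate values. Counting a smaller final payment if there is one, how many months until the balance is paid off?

18 payments

Monthly rate r = 20.9%/12 = 1.74167% = 0.0174167.
Recurrence: B ← B·(1+r) − $550.00.
Month 1: interest $141.95; balance after payment $7,741.95.
Month 2: interest $134.84; balance after payment $7,326.78.
Closed form: n = −ln(1 − rB₀/P)/ln(1+r) = −ln(0.74192)/ln(1.01742) ≈ 17.289, so the balance reaches zero during payment 18.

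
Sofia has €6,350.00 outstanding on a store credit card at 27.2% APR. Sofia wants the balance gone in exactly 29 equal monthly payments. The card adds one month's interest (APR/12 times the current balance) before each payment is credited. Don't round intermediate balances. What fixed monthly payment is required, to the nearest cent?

€301.15

Monthly rate r = 27.2%/12 = 2.26667% = 0.0226667.
Level-payment amortization: P = B₀·r / (1 − (1+r)^(−n)) = 6350.00·0.0226667 / (1 − 1.02267^(−29)).
Denominator 1 − (1+r)^(−29) = 0.477951222.
P = 143.933 / 0.477951222 ≈ 301.15.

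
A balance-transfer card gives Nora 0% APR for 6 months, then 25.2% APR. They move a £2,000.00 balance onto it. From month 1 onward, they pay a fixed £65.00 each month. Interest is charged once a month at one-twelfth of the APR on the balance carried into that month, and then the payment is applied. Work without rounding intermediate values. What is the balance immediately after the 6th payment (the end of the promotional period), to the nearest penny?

Promo months 1–6 at r₀ = 0%/12 = 0; months 7+ at r₁ = 25.2%/12 = 0.021.
After month 6 (no interest yet): B = £2,000.00 − 6·£65.00 = £1,610.00.

£1,610.00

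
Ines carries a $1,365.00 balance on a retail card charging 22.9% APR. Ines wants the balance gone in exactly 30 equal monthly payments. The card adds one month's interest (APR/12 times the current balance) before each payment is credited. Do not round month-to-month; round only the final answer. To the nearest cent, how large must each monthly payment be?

$60.18

Monthly rate r = 22.9%/12 = 1.90833% = 0.0190833.
Level-payment amortization: P = B₀·r / (1 − (1+r)^(−n)) = 1365.00·0.0190833 / (1 − 1.01908^(−30)).
Denominator 1 − (1+r)^(−30) = 0.432835511.
P = 26.0487 / 0.432835511 ≈ 60.18.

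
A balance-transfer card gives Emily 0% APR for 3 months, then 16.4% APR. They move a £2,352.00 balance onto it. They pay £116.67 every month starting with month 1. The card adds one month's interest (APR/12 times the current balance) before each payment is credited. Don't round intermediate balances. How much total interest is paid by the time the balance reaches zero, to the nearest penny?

£295.13

Promo months 1–3 at r₀ = 0%/12 = 0; months 4+ at r₁ = 16.4%/12 = 0.0136667.
After month 3 (no interest yet): B = £2,352.00 − 3·£116.67 = £2,001.99.
Then at r₁ with £116.67/mo: n₂ = −ln(1 − r₁·B/P)/ln(1+r₁) ≈ 19.69 → 20 more payments.
Total paid = 22·£116.67 + £80.39 = £2,647.13; interest = £2,647.13 − £2,352.00 = £295.13.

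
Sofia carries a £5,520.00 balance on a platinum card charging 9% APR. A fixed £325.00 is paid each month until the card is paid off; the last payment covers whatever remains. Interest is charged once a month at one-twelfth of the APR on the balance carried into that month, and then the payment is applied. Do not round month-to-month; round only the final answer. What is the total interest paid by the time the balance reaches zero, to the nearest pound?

£407

Monthly rate r = 9%/12 = 0.75% = 0.0075.
Payoff takes n = ⌈−ln(1 − rB₀/P)/ln(1+r)⌉ = ⌈18.236⌉ = 19 payments; the last is £76.95.
Total paid = 18·£325.00 + £76.95 = £5,926.95.
Total interest = total paid − principal = £5,926.95 − £5,520.00 = £406.95.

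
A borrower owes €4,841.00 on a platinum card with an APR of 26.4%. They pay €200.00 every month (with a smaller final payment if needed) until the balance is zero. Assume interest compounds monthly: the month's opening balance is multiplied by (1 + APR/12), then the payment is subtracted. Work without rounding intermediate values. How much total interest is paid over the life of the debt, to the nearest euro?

€2,147

Monthly rate r = 26.4%/12 = 2.2% = 0.022.
Payoff takes n = ⌈−ln(1 − rB₀/P)/ln(1+r)⌉ = ⌈34.941⌉ = 35 payments; the last is €188.40.
Total paid = 34·€200.00 + €188.40 = €6,988.40.
Total interest = total paid − principal = €6,988.40 − €4,841.00 = €2,147.40.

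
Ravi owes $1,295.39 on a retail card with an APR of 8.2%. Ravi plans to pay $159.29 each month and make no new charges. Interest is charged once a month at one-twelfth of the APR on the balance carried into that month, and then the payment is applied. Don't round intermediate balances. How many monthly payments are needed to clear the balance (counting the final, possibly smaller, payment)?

Monthly rate r = 8.2%/12 = 0.683333% = 0.00683333.
Recurrence: B ← B·(1+r) − $159.29.
Month 1: interest $8.85; balance after payment $1,144.95.
Month 2: interest $7.82; balance after payment $993.49.
Closed form: n = −ln(1 − rB₀/P)/ln(1+r) = −ln(0.94443)/ln(1.00683) ≈ 8.396, so the balance reaches zero during payment 9.

9 months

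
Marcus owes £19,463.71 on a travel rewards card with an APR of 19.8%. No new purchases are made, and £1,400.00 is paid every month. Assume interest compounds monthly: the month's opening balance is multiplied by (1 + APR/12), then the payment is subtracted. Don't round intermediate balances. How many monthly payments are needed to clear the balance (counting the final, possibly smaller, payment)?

Monthly rate r = 19.8%/12 = 1.65% = 0.0165.
Recurrence: B ← B·(1+r) − £1,400.00.
Month 1: interest £321.15; balance after payment £18,384.86.
Month 2: interest £303.35; balance after payment £17,288.21.
Closed form: n = −ln(1 − rB₀/P)/ln(1+r) = −ln(0.77061)/ln(1.0165) ≈ 15.923, so the balance reaches zero during payment 16.

16 payments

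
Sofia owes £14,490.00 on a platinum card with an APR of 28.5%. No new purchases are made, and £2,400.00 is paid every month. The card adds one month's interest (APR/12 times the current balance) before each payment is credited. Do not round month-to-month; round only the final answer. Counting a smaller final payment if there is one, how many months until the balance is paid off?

Monthly rate r = 28.5%/12 = 2.375% = 0.02375.
Recurrence: B ← B·(1+r) − £2,400.00.
Month 1: interest £344.14; balance after payment £12,434.14.
Month 2: interest £295.31; balance after payment £10,329.45.
Closed form: n = −ln(1 − rB₀/P)/ln(1+r) = −ln(0.85661)/ln(1.02375) ≈ 6.594, so the balance reaches zero during payment 7.

7 payments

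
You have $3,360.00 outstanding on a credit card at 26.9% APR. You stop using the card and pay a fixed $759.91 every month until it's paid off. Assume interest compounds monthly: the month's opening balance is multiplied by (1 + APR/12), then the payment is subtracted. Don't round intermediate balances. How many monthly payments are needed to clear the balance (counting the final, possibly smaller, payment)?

5 payments

Monthly rate r = 26.9%/12 = 2.24167% = 0.0224167.
Recurrence: B ← B·(1+r) − $759.91.
Month 1: interest $75.32; balance after payment $2,675.41.
Month 2: interest $59.97; balance after payment $1,975.47.
Month 3: interest $44.28; balance after payment $1,259.85.
Month 4: interest $28.24; balance after payment $528.18.
Month 5: interest $11.84; balance after payment $0.00.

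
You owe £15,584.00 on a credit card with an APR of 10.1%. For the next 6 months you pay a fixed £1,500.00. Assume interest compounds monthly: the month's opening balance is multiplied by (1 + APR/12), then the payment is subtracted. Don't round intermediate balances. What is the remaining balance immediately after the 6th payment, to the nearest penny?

Monthly rate r = 10.1%/12 = 0.841667% = 0.00841667.
Each month: B ← B·(1+r) − £1,500.00.
Month 1: interest £131.17; balance after payment £14,215.17.
Month 2: interest £119.64; balance after payment £12,834.81.
Month 3: interest £108.03; balance after payment £11,442.84.
Month 4: interest £96.31; balance after payment £10,039.15.
Month 5: interest £84.50; balance after payment £8,623.64.
Month 6: interest £72.58; balance after payment £7,196.22.

£7,196.22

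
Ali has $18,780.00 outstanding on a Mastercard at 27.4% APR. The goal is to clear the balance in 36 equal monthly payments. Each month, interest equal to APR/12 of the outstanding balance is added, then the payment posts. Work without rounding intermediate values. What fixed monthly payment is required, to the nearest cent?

Monthly rate r = 27.4%/12 = 2.28333% = 0.0228333.
Level-payment amortization: P = B₀·r / (1 − (1+r)^(−n)) = 18780.00·0.0228333 / (1 − 1.02283^(−36)).
Denominator 1 − (1+r)^(−36) = 0.556366253.
P = 428.81 / 0.556366253 ≈ 770.73.

$770.73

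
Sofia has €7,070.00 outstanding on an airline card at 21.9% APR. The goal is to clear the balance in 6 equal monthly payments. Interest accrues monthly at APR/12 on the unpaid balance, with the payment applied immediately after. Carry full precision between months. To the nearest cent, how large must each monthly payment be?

€1,254.73

Monthly rate r = 21.9%/12 = 1.825% = 0.01825.
Level-payment amortization: P = B₀·r / (1 − (1+r)^(−n)) = 7070.00·0.01825 / (1 − 1.01825^(−6)).
Denominator 1 − (1+r)^(−6) = 0.102832594.
P = 129.028 / 0.102832594 ≈ 1254.73.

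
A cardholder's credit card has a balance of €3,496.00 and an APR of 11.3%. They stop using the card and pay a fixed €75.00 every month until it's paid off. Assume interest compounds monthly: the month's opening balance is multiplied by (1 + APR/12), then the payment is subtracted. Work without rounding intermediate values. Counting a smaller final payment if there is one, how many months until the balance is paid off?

62 months

Monthly rate r = 11.3%/12 = 0.941667% = 0.00941667.
Recurrence: B ← B·(1+r) − €75.00.
Month 1: interest €32.92; balance after payment €3,453.92.
Month 2: interest €32.52; balance after payment €3,411.45.
Closed form: n = −ln(1 − rB₀/P)/ln(1+r) = −ln(0.56106)/ln(1.00942) ≈ 61.662, so the balance reaches zero during payment 62.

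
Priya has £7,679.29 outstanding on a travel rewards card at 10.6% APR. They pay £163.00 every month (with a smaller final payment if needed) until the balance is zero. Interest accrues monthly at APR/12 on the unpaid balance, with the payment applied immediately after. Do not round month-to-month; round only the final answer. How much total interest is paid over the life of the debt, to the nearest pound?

Monthly rate r = 10.6%/12 = 0.883333% = 0.00883333.
Payoff takes n = ⌈−ln(1 − rB₀/P)/ln(1+r)⌉ = ⌈61.188⌉ = 62 payments; the last is £30.82.
Total paid = 61·£163.00 + £30.82 = £9,973.82.
Total interest = total paid − principal = £9,973.82 − £7,679.29 = £2,294.53.

£2,295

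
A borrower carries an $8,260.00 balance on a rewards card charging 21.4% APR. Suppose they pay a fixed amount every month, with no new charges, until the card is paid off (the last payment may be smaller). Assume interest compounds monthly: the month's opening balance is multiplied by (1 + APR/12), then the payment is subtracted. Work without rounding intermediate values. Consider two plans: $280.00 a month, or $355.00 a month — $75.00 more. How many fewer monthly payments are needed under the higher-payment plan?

Monthly rate r = 21.4%/12 = 1.78333% = 0.0178333.
At $280.00/mo: n = ⌈−ln(1 − rB₀/P)/ln(1+r)⌉ = 43 payments (last $68.95); total interest = total paid − $8,260.00 = $3,568.95.
At $355.00/mo: 31 payments (last $116.24); total interest $2,506.24.
Payments saved = 43 − 31 = 12.

12 fewer payments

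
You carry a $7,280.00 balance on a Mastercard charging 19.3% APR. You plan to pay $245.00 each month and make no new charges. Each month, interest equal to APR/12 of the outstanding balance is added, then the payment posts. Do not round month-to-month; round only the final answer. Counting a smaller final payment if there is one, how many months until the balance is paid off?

Monthly rate r = 19.3%/12 = 1.60833% = 0.0160833.
Recurrence: B ← B·(1+r) − $245.00.
Month 1: interest $117.09; balance after payment $7,152.09.
Month 2: interest $115.03; balance after payment $7,022.12.
Closed form: n = −ln(1 − rB₀/P)/ln(1+r) = −ln(0.5221)/ln(1.01608) ≈ 40.733, so the balance reaches zero during payment 41.

41 payments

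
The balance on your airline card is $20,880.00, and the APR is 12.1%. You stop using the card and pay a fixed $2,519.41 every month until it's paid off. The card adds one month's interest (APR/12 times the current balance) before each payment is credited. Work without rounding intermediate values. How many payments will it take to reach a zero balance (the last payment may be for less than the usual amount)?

Monthly rate r = 12.1%/12 = 1.00833% = 0.0100833.
Recurrence: B ← B·(1+r) − $2,519.41.
Month 1: interest $210.54; balance after payment $18,571.13.
Month 2: interest $187.26; balance after payment $16,238.98.
Closed form: n = −ln(1 − rB₀/P)/ln(1+r) = −ln(0.91643)/ln(1.01008) ≈ 8.698, so the balance reaches zero during payment 9.

9 months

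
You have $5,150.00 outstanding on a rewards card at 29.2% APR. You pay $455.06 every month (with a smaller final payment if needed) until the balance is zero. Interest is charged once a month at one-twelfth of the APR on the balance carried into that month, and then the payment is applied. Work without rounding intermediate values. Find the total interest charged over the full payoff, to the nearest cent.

$948.21

Monthly rate r = 29.2%/12 = 2.43333% = 0.0243333.
Payoff takes n = ⌈−ln(1 − rB₀/P)/ln(1+r)⌉ = ⌈13.398⌉ = 14 payments; the last is $182.43.
Total paid = 13·$455.06 + $182.43 = $6,098.21.
Total interest = total paid − principal = $6,098.21 − $5,150.00 = $948.21.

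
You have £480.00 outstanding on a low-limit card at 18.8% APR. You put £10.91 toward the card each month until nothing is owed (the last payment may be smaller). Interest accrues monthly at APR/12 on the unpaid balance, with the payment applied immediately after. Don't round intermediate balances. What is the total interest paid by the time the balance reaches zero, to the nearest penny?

£340.34

Monthly rate r = 18.8%/12 = 1.56667% = 0.0156667.
Payoff takes n = ⌈−ln(1 − rB₀/P)/ln(1+r)⌉ = ⌈75.190⌉ = 76 payments; the last is £2.09.
Total paid = 75·£10.91 + £2.09 = £820.34.
Total interest = total paid − principal = £820.34 − £480.00 = £340.34.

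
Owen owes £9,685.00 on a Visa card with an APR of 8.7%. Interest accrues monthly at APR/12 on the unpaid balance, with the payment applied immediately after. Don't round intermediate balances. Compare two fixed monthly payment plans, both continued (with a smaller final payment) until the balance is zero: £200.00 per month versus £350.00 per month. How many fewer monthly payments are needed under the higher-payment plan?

Monthly rate r = 8.7%/12 = 0.725% = 0.00725.
At £200.00/mo: n = ⌈−ln(1 − rB₀/P)/ln(1+r)⌉ = 60 payments (last £172.87); total interest = total paid − £9,685.00 = £2,287.87.
At £350.00/mo: 31 payments (last £348.89); total interest £1,163.89.
Payments saved = 60 − 31 = 29.

29 fewer payments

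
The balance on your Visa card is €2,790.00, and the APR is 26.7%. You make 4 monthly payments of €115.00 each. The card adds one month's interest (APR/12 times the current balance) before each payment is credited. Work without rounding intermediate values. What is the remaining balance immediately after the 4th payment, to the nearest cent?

€2,571.14

Monthly rate r = 26.7%/12 = 2.225% = 0.02225.
Each month: B ← B·(1+r) − €115.00.
Month 1: interest €62.08; balance after payment €2,737.08.
Month 2: interest €60.90; balance after payment €2,682.98.
Month 3: interest €59.70; balance after payment €2,627.67.
Month 4: interest €58.47; balance after payment €2,571.14.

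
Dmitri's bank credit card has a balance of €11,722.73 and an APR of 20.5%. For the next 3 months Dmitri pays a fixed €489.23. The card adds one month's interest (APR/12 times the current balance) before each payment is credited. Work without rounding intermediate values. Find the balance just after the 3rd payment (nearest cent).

€10,840.94

Monthly rate r = 20.5%/12 = 1.70833% = 0.0170833.
Each month: B ← B·(1+r) − €489.23.
Month 1: interest €200.26; balance after payment €11,433.76.
Month 2: interest €195.33; balance after payment €11,139.86.
Month 3: interest €190.31; balance after payment €10,840.94.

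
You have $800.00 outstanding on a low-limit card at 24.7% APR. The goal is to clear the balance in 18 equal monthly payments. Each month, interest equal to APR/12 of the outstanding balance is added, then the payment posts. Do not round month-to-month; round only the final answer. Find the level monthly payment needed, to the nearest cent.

$53.64

Monthly rate r = 24.7%/12 = 2.05833% = 0.0205833.
Level-payment amortization: P = B₀·r / (1 − (1+r)^(−n)) = 800.00·0.0205833 / (1 − 1.02058^(−18)).
Denominator 1 − (1+r)^(−18) = 0.307009138.
P = 16.4667 / 0.307009138 ≈ 53.64.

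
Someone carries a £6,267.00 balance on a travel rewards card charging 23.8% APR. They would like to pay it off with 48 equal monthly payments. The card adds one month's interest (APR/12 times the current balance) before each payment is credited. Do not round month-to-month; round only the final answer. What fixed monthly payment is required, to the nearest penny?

Monthly rate r = 23.8%/12 = 1.98333% = 0.0198333.
Level-payment amortization: P = B₀·r / (1 − (1+r)^(−n)) = 6267.00·0.0198333 / (1 − 1.01983^(−48)).
Denominator 1 − (1+r)^(−48) = 0.610418554.
P = 124.296 / 0.610418554 ≈ 203.62.

£203.62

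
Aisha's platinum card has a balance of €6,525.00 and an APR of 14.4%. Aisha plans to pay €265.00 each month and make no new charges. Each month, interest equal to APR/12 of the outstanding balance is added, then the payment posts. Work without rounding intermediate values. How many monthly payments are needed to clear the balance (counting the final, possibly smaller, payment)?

Monthly rate r = 14.4%/12 = 1.2% = 0.012.
Recurrence: B ← B·(1+r) − €265.00.
Month 1: interest €78.30; balance after payment €6,338.30.
Month 2: interest €76.06; balance after payment €6,149.36.
Closed form: n = −ln(1 − rB₀/P)/ln(1+r) = −ln(0.70453)/ln(1.012) ≈ 29.360, so the balance reaches zero during payment 30.

30 months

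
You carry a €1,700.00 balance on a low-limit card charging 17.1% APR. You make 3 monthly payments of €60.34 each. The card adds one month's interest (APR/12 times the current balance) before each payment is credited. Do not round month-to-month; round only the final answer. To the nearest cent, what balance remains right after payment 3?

Monthly rate r = 17.1%/12 = 1.425% = 0.01425.
Each month: B ← B·(1+r) − €60.34.
Month 1: interest €24.23; balance after payment €1,663.88.
Month 2: interest €23.71; balance after payment €1,627.26.
Month 3: interest €23.19; balance after payment €1,590.10.

€1,590.10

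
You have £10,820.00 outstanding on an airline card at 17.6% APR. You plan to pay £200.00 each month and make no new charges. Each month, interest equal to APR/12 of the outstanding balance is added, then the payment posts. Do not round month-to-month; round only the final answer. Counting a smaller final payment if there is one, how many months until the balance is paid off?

109 months

Monthly rate r = 17.6%/12 = 1.46667% = 0.0146667.
Recurrence: B ← B·(1+r) − £200.00.
Month 1: interest £158.69; balance after payment £10,778.69.
Month 2: interest £158.09; balance after payment £10,736.78.
Closed form: n = −ln(1 − rB₀/P)/ln(1+r) = −ln(0.20653)/ln(1.01467) ≈ 108.329, so the balance reaches zero during payment 109.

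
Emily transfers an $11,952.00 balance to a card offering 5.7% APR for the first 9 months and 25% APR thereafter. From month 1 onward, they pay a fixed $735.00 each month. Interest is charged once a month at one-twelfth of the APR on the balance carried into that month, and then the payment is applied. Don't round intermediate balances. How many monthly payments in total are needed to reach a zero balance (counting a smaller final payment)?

18 months

Promo months 1–9 at r₀ = 5.7%/12 = 0.00475; months 10+ at r₁ = 25%/12 = 0.0208333.
After month 9: iterate B ← B·(1+r₀) − $735.00 for 9 months → $5,730.68.
Then at r₁ with $735.00/mo: n₂ = −ln(1 − r₁·B/P)/ln(1+r₁) ≈ 8.60 → 9 more payments.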